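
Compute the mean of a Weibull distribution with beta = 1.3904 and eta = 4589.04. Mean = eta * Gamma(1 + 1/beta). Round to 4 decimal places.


beta = 1.3904, eta = 4589.04
1/beta = 0.7192
1 + 1/beta = 1.7192
Gamma(1.7192) = 0.9124
Mean = 4589.04 * 0.9124
Mean = 4187.1348

4187.1348


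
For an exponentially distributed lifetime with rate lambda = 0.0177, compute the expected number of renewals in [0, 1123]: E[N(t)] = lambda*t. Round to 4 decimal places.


lambda = 0.0177
t = 1123
E[N(t)] = lambda * t
E[N(t)] = 0.0177 * 1123
E[N(t)] = 19.8771

19.8771


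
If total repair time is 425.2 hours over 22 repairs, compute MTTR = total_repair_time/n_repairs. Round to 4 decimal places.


total_repair_time = 425.2
n_repairs = 22
MTTR = 425.2 / 22
MTTR = 19.3273

19.3273


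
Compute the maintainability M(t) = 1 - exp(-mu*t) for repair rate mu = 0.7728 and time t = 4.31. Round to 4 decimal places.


mu = 0.7728, t = 4.31
mu * t = 0.7728 * 4.31 = 3.3308
exp(-3.3308) = 0.0358
M(t) = 1 - 0.0358
M(t) = 0.9642

0.9642


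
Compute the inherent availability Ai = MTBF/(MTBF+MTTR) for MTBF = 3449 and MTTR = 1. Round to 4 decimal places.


MTBF = 3449
MTTR = 1
MTBF + MTTR = 3450
Ai = 3449 / 3450
Ai = 0.9997

0.9997


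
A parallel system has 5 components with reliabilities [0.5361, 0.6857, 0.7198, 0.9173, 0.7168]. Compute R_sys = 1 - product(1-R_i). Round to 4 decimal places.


Components: [0.5361, 0.6857, 0.7198, 0.9173, 0.7168]
(1 - 0.5361) = 0.4639, running product = 0.4639
(1 - 0.6857) = 0.3143, running product = 0.1458
(1 - 0.7198) = 0.2802, running product = 0.0409
(1 - 0.9173) = 0.0827, running product = 0.0034
(1 - 0.7168) = 0.2832, running product = 0.001
Product of (1-R_i) = 0.001
R_sys = 1 - 0.001 = 0.999

0.999


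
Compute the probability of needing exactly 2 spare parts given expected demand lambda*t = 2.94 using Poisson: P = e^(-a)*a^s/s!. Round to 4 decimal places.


a = 2.94, s = 2
e^(-a) = e^(-2.94) = 0.0529
a^s = 2.94^2 = 8.6436
s! = 2
P = 0.0529 * 8.6436 / 2
P = 0.2285

0.2285


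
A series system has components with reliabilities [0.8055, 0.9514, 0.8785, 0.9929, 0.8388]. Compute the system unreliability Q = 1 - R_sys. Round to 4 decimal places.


Components: [0.8055, 0.9514, 0.8785, 0.9929, 0.8388]
After component 1: product = 0.8055
After component 2: product = 0.7664
After component 3: product = 0.6732
After component 4: product = 0.6685
After component 5: product = 0.5607
R_sys = 0.5607
Q = 1 - 0.5607 = 0.4393

0.4393


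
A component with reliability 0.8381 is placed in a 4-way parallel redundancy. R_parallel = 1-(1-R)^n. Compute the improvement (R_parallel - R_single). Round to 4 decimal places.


R_single = 0.8381, n = 4
1 - R_single = 0.1619
(1 - R_single)^n = 0.1619^4 = 0.0007
R_parallel = 1 - 0.0007 = 0.9993
Improvement = 0.9993 - 0.8381
Improvement = 0.1612

0.1612


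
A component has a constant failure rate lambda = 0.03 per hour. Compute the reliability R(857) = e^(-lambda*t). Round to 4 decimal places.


lambda = 0.03
t = 857
lambda * t = 25.71
R(t) = e^(-25.71)
R(t) = 0.0

0.0


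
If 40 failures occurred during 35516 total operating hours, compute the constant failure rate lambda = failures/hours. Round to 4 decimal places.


failures = 40
total_hours = 35516
lambda = 40 / 35516
lambda = 0.0011

0.0011


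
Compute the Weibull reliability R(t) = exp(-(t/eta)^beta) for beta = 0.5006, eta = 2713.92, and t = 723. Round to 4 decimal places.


beta = 0.5006, eta = 2713.92, t = 723
t/eta = 723 / 2713.92 = 0.2664
(t/eta)^beta = 0.2664^0.5006 = 0.5157
R(t) = exp(-0.5157)
R(t) = 0.5971

0.5971


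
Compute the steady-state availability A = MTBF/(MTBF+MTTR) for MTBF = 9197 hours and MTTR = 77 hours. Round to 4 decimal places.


MTBF = 9197
MTTR = 77
MTBF + MTTR = 9274
A = 9197 / 9274
A = 0.9917

0.9917


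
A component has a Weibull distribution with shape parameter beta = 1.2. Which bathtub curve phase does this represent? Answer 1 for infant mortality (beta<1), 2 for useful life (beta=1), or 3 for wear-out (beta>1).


beta = 1.2
Compare beta to 1:
beta < 1 => infant mortality (phase 1)
beta = 1 => useful life (phase 2)
beta > 1 => wear-out (phase 3)
Since beta = 1.2, this is wear-out (increasing failure rate)
Phase = 3

3


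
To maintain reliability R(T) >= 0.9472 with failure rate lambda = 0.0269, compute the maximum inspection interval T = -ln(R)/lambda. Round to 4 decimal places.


R_target = 0.9472
lambda = 0.0269
-ln(0.9472) = 0.0542
T = 0.0542 / 0.0269
T = 2.0165

2.0165


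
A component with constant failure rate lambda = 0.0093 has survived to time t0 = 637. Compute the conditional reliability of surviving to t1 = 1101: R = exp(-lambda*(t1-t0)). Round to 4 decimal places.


lambda = 0.0093
t0 = 637, t1 = 1101
t1 - t0 = 464
lambda * (t1-t0) = 0.0093 * 464 = 4.3152
R = exp(-4.3152)
R = 0.0134

0.0134


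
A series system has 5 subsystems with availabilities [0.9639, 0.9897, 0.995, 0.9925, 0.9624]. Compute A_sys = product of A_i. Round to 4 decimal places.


Subsystems: [0.9639, 0.9897, 0.995, 0.9925, 0.9624]
After subsystem 1 (A=0.9639): product = 0.9639
After subsystem 2 (A=0.9897): product = 0.954
After subsystem 3 (A=0.995): product = 0.9492
After subsystem 4 (A=0.9925): product = 0.9421
After subsystem 5 (A=0.9624): product = 0.9067
A_sys = 0.9067

0.9067


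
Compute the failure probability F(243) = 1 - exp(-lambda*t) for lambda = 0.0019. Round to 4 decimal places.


lambda = 0.0019, t = 243
lambda * t = 0.4617
exp(-0.4617) = 0.6302
F(t) = 1 - 0.6302
F(t) = 0.3698

0.3698


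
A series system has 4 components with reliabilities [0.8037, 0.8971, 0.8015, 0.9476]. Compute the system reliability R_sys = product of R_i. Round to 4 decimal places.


Components: [0.8037, 0.8971, 0.8015, 0.9476]
After component 1 (R=0.8037): product = 0.8037
After component 2 (R=0.8971): product = 0.721
After component 3 (R=0.8015): product = 0.5779
After component 4 (R=0.9476): product = 0.5476
R_sys = 0.5476

0.5476


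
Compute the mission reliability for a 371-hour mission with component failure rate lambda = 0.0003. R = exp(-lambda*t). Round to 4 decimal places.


lambda = 0.0003
mission_time = 371
lambda * t = 0.0003 * 371 = 0.1113
R = exp(-0.1113)
R = 0.8947

0.8947


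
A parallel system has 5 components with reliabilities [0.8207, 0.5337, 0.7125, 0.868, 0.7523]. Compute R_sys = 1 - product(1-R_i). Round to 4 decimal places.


Components: [0.8207, 0.5337, 0.7125, 0.868, 0.7523]
(1 - 0.8207) = 0.1793, running product = 0.1793
(1 - 0.5337) = 0.4663, running product = 0.0836
(1 - 0.7125) = 0.2875, running product = 0.024
(1 - 0.868) = 0.132, running product = 0.0032
(1 - 0.7523) = 0.2477, running product = 0.0008
Product of (1-R_i) = 0.0008
R_sys = 1 - 0.0008 = 0.9992

0.9992


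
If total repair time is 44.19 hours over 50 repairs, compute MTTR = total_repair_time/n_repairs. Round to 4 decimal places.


total_repair_time = 44.19
n_repairs = 50
MTTR = 44.19 / 50
MTTR = 0.8838

0.8838


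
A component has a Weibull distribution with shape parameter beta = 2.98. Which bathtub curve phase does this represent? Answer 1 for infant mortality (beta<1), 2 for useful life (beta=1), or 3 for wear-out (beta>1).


beta = 2.98
Compare beta to 1:
beta < 1 => infant mortality (phase 1)
beta = 1 => useful life (phase 2)
beta > 1 => wear-out (phase 3)
Since beta = 2.98, this is wear-out (increasing failure rate)
Phase = 3

3


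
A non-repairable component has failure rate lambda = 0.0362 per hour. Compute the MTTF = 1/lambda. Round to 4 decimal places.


lambda = 0.0362
MTTF = 1 / 0.0362
MTTF = 27.6243

27.6243


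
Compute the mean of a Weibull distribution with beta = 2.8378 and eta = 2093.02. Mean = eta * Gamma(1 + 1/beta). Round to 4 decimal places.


beta = 2.8378, eta = 2093.02
1/beta = 0.3524
1 + 1/beta = 1.3524
Gamma(1.3524) = 0.8909
Mean = 2093.02 * 0.8909
Mean = 1864.6966

1864.6966


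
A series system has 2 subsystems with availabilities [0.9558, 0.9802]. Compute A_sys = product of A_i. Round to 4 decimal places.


Subsystems: [0.9558, 0.9802]
After subsystem 1 (A=0.9558): product = 0.9558
After subsystem 2 (A=0.9802): product = 0.9369
A_sys = 0.9369

0.9369


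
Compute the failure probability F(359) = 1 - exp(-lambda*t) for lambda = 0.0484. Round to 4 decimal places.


lambda = 0.0484, t = 359
lambda * t = 17.3756
exp(-17.3756) = 0.0
F(t) = 1 - 0.0
F(t) = 1.0

1.0


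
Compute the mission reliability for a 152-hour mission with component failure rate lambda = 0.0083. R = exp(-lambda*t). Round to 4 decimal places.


lambda = 0.0083
mission_time = 152
lambda * t = 0.0083 * 152 = 1.2616
R = exp(-1.2616)
R = 0.2832

0.2832


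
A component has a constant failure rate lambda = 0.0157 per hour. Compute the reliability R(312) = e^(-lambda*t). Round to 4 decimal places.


lambda = 0.0157
t = 312
lambda * t = 4.8984
R(t) = e^(-4.8984)
R(t) = 0.0075

0.0075


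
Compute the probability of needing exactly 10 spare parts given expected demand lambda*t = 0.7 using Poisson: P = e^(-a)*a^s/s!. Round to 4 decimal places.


a = 0.7, s = 10
e^(-a) = e^(-0.7) = 0.4966
a^s = 0.7^10 = 0.0282
s! = 3628800
P = 0.4966 * 0.0282 / 3628800
P = 0.0

0.0


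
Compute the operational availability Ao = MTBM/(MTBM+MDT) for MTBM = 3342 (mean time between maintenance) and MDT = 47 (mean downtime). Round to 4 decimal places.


MTBM = 3342
MDT = 47
MTBM + MDT = 3389
Ao = 3342 / 3389
Ao = 0.9861

0.9861


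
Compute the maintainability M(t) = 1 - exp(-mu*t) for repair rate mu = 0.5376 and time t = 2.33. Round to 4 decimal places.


mu = 0.5376, t = 2.33
mu * t = 0.5376 * 2.33 = 1.2526
exp(-1.2526) = 0.2858
M(t) = 1 - 0.2858
M(t) = 0.7142

0.7142


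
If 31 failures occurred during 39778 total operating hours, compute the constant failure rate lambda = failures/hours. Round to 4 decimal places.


failures = 31
total_hours = 39778
lambda = 31 / 39778
lambda = 0.0008

0.0008


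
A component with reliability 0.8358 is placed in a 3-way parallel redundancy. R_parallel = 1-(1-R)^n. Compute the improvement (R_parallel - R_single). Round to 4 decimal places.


R_single = 0.8358, n = 3
1 - R_single = 0.1642
(1 - R_single)^n = 0.1642^3 = 0.0044
R_parallel = 1 - 0.0044 = 0.9956
Improvement = 0.9956 - 0.8358
Improvement = 0.1598

0.1598


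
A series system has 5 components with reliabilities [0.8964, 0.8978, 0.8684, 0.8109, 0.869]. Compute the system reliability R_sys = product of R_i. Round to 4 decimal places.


Components: [0.8964, 0.8978, 0.8684, 0.8109, 0.869]
After component 1 (R=0.8964): product = 0.8964
After component 2 (R=0.8978): product = 0.8048
After component 3 (R=0.8684): product = 0.6989
After component 4 (R=0.8109): product = 0.5667
After component 5 (R=0.869): product = 0.4925
R_sys = 0.4925

0.4925


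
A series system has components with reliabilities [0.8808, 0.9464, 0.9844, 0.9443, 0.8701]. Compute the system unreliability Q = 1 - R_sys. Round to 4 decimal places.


Components: [0.8808, 0.9464, 0.9844, 0.9443, 0.8701]
After component 1: product = 0.8808
After component 2: product = 0.8336
After component 3: product = 0.8206
After component 4: product = 0.7749
After component 5: product = 0.6742
R_sys = 0.6742
Q = 1 - 0.6742 = 0.3258

0.3258


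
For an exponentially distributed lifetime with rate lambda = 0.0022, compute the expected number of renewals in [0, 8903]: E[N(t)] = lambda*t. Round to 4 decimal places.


lambda = 0.0022
t = 8903
E[N(t)] = lambda * t
E[N(t)] = 0.0022 * 8903
E[N(t)] = 19.5866

19.5866


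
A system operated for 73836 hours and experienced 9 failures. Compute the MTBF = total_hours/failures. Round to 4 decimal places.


total_hours = 73836
failures = 9
MTBF = 73836 / 9
MTBF = 8204.0

8204.0


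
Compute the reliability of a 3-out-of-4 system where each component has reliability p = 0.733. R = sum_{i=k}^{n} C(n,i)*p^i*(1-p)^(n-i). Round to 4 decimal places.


k = 3, n = 4, p = 0.733
i=3: C(4,3)=4 * 0.733^3 * 0.267^1 = 0.4206
i=4: C(4,4)=1 * 0.733^4 * 0.267^0 = 0.2887
R = sum of terms = 0.7093

0.7093


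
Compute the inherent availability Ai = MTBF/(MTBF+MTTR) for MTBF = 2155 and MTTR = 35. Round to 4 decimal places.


MTBF = 2155
MTTR = 35
MTBF + MTTR = 2190
Ai = 2155 / 2190
Ai = 0.984

0.984


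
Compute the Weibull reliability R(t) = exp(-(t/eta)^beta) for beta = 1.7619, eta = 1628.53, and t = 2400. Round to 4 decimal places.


beta = 1.7619, eta = 1628.53, t = 2400
t/eta = 2400 / 1628.53 = 1.4737
(t/eta)^beta = 1.4737^1.7619 = 1.9803
R(t) = exp(-1.9803)
R(t) = 0.138

0.138


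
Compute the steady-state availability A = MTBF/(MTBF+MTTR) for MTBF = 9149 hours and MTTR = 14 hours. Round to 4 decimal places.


MTBF = 9149
MTTR = 14
MTBF + MTTR = 9163
A = 9149 / 9163
A = 0.9985

0.9985


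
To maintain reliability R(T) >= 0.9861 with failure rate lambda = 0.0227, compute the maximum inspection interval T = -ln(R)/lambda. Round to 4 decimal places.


R_target = 0.9861
lambda = 0.0227
-ln(0.9861) = 0.014
T = 0.014 / 0.0227
T = 0.6166

0.6166


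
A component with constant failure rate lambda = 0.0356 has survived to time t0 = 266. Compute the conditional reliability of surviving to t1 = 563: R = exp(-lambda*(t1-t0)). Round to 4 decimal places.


lambda = 0.0356
t0 = 266, t1 = 563
t1 - t0 = 297
lambda * (t1-t0) = 0.0356 * 297 = 10.5732
R = exp(-10.5732)
R = 0.0

0.0


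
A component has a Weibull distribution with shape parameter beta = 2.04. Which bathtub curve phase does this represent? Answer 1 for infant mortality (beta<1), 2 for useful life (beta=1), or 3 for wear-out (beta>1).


beta = 2.04
Compare beta to 1:
beta < 1 => infant mortality (phase 1)
beta = 1 => useful life (phase 2)
beta > 1 => wear-out (phase 3)
Since beta = 2.04, this is wear-out (increasing failure rate)
Phase = 3

3


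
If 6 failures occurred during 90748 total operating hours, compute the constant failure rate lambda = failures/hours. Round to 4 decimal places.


failures = 6
total_hours = 90748
lambda = 6 / 90748
lambda = 0.0001

0.0001


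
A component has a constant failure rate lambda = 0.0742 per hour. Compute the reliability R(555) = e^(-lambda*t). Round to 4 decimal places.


lambda = 0.0742
t = 555
lambda * t = 41.181
R(t) = e^(-41.181)
R(t) = 0.0

0.0


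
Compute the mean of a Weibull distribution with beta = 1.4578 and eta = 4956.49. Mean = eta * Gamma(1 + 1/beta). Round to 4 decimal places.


beta = 1.4578, eta = 4956.49
1/beta = 0.686
1 + 1/beta = 1.686
Gamma(1.686) = 0.9061
Mean = 4956.49 * 0.9061
Mean = 4490.8482

4490.8482


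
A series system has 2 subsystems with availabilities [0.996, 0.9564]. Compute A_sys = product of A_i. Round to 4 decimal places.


Subsystems: [0.996, 0.9564]
After subsystem 1 (A=0.996): product = 0.996
After subsystem 2 (A=0.9564): product = 0.9526
A_sys = 0.9526

0.9526


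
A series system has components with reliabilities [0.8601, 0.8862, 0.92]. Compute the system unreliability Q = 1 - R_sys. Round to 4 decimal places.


Components: [0.8601, 0.8862, 0.92]
After component 1: product = 0.8601
After component 2: product = 0.7622
After component 3: product = 0.7012
R_sys = 0.7012
Q = 1 - 0.7012 = 0.2988

0.2988


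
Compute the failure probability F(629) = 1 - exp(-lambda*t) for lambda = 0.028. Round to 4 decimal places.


lambda = 0.028, t = 629
lambda * t = 17.612
exp(-17.612) = 0.0
F(t) = 1 - 0.0
F(t) = 1.0

1.0


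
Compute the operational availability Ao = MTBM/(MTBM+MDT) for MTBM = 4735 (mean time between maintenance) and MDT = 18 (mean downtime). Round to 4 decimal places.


MTBM = 4735
MDT = 18
MTBM + MDT = 4753
Ao = 4735 / 4753
Ao = 0.9962

0.9962


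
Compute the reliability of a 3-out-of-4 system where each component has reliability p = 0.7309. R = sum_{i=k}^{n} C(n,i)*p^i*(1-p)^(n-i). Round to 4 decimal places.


k = 3, n = 4, p = 0.7309
i=3: C(4,3)=4 * 0.7309^3 * 0.2691^1 = 0.4203
i=4: C(4,4)=1 * 0.7309^4 * 0.2691^0 = 0.2854
R = sum of terms = 0.7057

0.7057


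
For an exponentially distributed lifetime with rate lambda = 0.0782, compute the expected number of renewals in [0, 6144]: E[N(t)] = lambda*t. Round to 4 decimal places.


lambda = 0.0782
t = 6144
E[N(t)] = lambda * t
E[N(t)] = 0.0782 * 6144
E[N(t)] = 480.4608

480.4608


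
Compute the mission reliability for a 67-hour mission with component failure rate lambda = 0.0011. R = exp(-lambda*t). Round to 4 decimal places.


lambda = 0.0011
mission_time = 67
lambda * t = 0.0011 * 67 = 0.0737
R = exp(-0.0737)
R = 0.929

0.929


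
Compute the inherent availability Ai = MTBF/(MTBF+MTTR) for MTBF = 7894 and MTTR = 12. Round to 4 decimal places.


MTBF = 7894
MTTR = 12
MTBF + MTTR = 7906
Ai = 7894 / 7906
Ai = 0.9985

0.9985


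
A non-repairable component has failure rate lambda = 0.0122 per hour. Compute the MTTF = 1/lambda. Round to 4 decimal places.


lambda = 0.0122
MTTF = 1 / 0.0122
MTTF = 81.9672

81.9672


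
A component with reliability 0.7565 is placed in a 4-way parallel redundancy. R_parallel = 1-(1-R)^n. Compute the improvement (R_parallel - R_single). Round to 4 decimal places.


R_single = 0.7565, n = 4
1 - R_single = 0.2435
(1 - R_single)^n = 0.2435^4 = 0.0035
R_parallel = 1 - 0.0035 = 0.9965
Improvement = 0.9965 - 0.7565
Improvement = 0.24

0.24


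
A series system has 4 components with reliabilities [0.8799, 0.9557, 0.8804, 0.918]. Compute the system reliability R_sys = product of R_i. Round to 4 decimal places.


Components: [0.8799, 0.9557, 0.8804, 0.918]
After component 1 (R=0.8799): product = 0.8799
After component 2 (R=0.9557): product = 0.8409
After component 3 (R=0.8804): product = 0.7403
After component 4 (R=0.918): product = 0.6796
R_sys = 0.6796

0.6796


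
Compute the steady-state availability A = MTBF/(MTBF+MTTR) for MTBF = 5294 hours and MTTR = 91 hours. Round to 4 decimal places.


MTBF = 5294
MTTR = 91
MTBF + MTTR = 5385
A = 5294 / 5385
A = 0.9831

0.9831


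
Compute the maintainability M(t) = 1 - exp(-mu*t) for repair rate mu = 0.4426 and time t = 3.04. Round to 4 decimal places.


mu = 0.4426, t = 3.04
mu * t = 0.4426 * 3.04 = 1.3455
exp(-1.3455) = 0.2604
M(t) = 1 - 0.2604
M(t) = 0.7396

0.7396


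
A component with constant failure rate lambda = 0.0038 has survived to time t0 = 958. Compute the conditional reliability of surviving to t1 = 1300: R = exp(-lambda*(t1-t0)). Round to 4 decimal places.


lambda = 0.0038
t0 = 958, t1 = 1300
t1 - t0 = 342
lambda * (t1-t0) = 0.0038 * 342 = 1.2996
R = exp(-1.2996)
R = 0.2726

0.2726


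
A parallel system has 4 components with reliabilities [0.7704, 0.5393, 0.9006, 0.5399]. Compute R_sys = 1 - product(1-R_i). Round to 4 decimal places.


Components: [0.7704, 0.5393, 0.9006, 0.5399]
(1 - 0.7704) = 0.2296, running product = 0.2296
(1 - 0.5393) = 0.4607, running product = 0.1058
(1 - 0.9006) = 0.0994, running product = 0.0105
(1 - 0.5399) = 0.4601, running product = 0.0048
Product of (1-R_i) = 0.0048
R_sys = 1 - 0.0048 = 0.9952

0.9952


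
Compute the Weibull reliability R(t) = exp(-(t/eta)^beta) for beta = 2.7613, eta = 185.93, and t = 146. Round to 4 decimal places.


beta = 2.7613, eta = 185.93, t = 146
t/eta = 146 / 185.93 = 0.7852
(t/eta)^beta = 0.7852^2.7613 = 0.5129
R(t) = exp(-0.5129)
R(t) = 0.5987

0.5987


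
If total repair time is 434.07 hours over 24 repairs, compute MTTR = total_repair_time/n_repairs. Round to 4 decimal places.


total_repair_time = 434.07
n_repairs = 24
MTTR = 434.07 / 24
MTTR = 18.0862

18.0862


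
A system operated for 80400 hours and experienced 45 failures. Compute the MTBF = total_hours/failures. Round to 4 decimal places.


total_hours = 80400
failures = 45
MTBF = 80400 / 45
MTBF = 1786.6667

1786.6667


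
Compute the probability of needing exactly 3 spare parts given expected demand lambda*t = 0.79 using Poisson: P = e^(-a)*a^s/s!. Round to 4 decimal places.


a = 0.79, s = 3
e^(-a) = e^(-0.79) = 0.4538
a^s = 0.79^3 = 0.493
s! = 6
P = 0.4538 * 0.493 / 6
P = 0.0373

0.0373


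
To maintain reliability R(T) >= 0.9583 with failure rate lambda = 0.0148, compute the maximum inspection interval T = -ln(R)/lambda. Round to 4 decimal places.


R_target = 0.9583
lambda = 0.0148
-ln(0.9583) = 0.0426
T = 0.0426 / 0.0148
T = 2.878

2.878


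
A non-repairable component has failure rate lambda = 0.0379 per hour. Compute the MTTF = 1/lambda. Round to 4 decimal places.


lambda = 0.0379
MTTF = 1 / 0.0379
MTTF = 26.3852

26.3852


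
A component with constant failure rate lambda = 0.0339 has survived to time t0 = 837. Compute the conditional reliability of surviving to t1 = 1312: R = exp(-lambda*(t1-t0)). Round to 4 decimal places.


lambda = 0.0339
t0 = 837, t1 = 1312
t1 - t0 = 475
lambda * (t1-t0) = 0.0339 * 475 = 16.1025
R = exp(-16.1025)
R = 0.0

0.0


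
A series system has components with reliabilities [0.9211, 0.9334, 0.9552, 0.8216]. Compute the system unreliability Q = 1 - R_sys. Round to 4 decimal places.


Components: [0.9211, 0.9334, 0.9552, 0.8216]
After component 1: product = 0.9211
After component 2: product = 0.8598
After component 3: product = 0.8212
After component 4: product = 0.6747
R_sys = 0.6747
Q = 1 - 0.6747 = 0.3253

0.3253


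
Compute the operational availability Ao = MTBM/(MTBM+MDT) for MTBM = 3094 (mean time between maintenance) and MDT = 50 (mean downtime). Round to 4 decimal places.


MTBM = 3094
MDT = 50
MTBM + MDT = 3144
Ao = 3094 / 3144
Ao = 0.9841

0.9841


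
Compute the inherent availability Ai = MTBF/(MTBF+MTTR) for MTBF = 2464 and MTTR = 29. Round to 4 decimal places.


MTBF = 2464
MTTR = 29
MTBF + MTTR = 2493
Ai = 2464 / 2493
Ai = 0.9884

0.9884


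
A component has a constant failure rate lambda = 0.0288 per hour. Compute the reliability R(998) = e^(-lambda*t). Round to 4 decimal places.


lambda = 0.0288
t = 998
lambda * t = 28.7424
R(t) = e^(-28.7424)
R(t) = 0.0

0.0


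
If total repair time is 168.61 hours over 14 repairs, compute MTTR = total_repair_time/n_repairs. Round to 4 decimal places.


total_repair_time = 168.61
n_repairs = 14
MTTR = 168.61 / 14
MTTR = 12.0436

12.0436


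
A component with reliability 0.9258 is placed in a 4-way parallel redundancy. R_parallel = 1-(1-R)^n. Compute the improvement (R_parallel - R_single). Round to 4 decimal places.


R_single = 0.9258, n = 4
1 - R_single = 0.0742
(1 - R_single)^n = 0.0742^4 = 0.0
R_parallel = 1 - 0.0 = 1.0
Improvement = 1.0 - 0.9258
Improvement = 0.0742

0.0742


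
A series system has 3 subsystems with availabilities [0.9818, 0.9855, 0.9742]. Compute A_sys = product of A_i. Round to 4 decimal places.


Subsystems: [0.9818, 0.9855, 0.9742]
After subsystem 1 (A=0.9818): product = 0.9818
After subsystem 2 (A=0.9855): product = 0.9676
After subsystem 3 (A=0.9742): product = 0.9426
A_sys = 0.9426

0.9426


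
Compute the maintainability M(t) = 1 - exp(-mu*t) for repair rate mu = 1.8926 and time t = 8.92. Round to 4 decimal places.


mu = 1.8926, t = 8.92
mu * t = 1.8926 * 8.92 = 16.882
exp(-16.882) = 0.0
M(t) = 1 - 0.0
M(t) = 1.0

1.0


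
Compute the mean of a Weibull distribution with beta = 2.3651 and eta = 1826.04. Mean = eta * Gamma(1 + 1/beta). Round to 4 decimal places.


beta = 2.3651, eta = 1826.04
1/beta = 0.4228
1 + 1/beta = 1.4228
Gamma(1.4228) = 0.8863
Mean = 1826.04 * 0.8863
Mean = 1618.3404

1618.3404


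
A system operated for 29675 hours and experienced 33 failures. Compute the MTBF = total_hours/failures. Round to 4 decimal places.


total_hours = 29675
failures = 33
MTBF = 29675 / 33
MTBF = 899.2424

899.2424


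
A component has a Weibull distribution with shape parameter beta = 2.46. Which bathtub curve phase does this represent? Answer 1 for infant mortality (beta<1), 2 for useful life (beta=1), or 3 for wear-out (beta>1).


beta = 2.46
Compare beta to 1:
beta < 1 => infant mortality (phase 1)
beta = 1 => useful life (phase 2)
beta > 1 => wear-out (phase 3)
Since beta = 2.46, this is wear-out (increasing failure rate)
Phase = 3

3


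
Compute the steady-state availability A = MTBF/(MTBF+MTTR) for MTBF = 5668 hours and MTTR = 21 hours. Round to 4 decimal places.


MTBF = 5668
MTTR = 21
MTBF + MTTR = 5689
A = 5668 / 5689
A = 0.9963

0.9963


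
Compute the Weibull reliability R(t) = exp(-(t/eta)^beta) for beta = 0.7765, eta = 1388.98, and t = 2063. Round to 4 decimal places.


beta = 0.7765, eta = 1388.98, t = 2063
t/eta = 2063 / 1388.98 = 1.4853
(t/eta)^beta = 1.4853^0.7765 = 1.3596
R(t) = exp(-1.3596)
R(t) = 0.2568

0.2568


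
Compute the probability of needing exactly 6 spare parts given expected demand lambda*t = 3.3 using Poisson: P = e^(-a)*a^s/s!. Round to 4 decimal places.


a = 3.3, s = 6
e^(-a) = e^(-3.3) = 0.0369
a^s = 3.3^6 = 1291.468
s! = 720
P = 0.0369 * 1291.468 / 720
P = 0.0662

0.0662


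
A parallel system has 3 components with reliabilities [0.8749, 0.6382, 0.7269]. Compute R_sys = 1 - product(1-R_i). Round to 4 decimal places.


Components: [0.8749, 0.6382, 0.7269]
(1 - 0.8749) = 0.1251, running product = 0.1251
(1 - 0.6382) = 0.3618, running product = 0.0453
(1 - 0.7269) = 0.2731, running product = 0.0124
Product of (1-R_i) = 0.0124
R_sys = 1 - 0.0124 = 0.9876

0.9876


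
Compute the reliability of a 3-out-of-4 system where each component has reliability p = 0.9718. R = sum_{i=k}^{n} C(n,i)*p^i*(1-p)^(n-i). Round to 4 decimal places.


k = 3, n = 4, p = 0.9718
i=3: C(4,3)=4 * 0.9718^3 * 0.0282^1 = 0.1035
i=4: C(4,4)=1 * 0.9718^4 * 0.0282^0 = 0.8919
R = sum of terms = 0.9954

0.9954


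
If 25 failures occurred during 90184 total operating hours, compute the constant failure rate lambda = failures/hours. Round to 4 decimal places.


failures = 25
total_hours = 90184
lambda = 25 / 90184
lambda = 0.0003

0.0003


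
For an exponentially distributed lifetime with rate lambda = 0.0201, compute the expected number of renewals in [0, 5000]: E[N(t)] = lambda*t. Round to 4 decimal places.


lambda = 0.0201
t = 5000
E[N(t)] = lambda * t
E[N(t)] = 0.0201 * 5000
E[N(t)] = 100.5

100.5


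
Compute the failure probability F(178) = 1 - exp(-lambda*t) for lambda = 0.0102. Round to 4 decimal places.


lambda = 0.0102, t = 178
lambda * t = 1.8156
exp(-1.8156) = 0.1627
F(t) = 1 - 0.1627
F(t) = 0.8373

0.8373


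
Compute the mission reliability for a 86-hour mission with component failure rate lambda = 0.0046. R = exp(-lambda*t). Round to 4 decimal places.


lambda = 0.0046
mission_time = 86
lambda * t = 0.0046 * 86 = 0.3956
R = exp(-0.3956)
R = 0.6733

0.6733


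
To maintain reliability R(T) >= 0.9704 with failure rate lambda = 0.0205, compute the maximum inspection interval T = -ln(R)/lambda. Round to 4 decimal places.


R_target = 0.9704
lambda = 0.0205
-ln(0.9704) = 0.03
T = 0.03 / 0.0205
T = 1.4657

1.4657


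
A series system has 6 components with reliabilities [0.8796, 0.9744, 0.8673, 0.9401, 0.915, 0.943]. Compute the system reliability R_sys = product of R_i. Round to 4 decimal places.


Components: [0.8796, 0.9744, 0.8673, 0.9401, 0.915, 0.943]
After component 1 (R=0.8796): product = 0.8796
After component 2 (R=0.9744): product = 0.8571
After component 3 (R=0.8673): product = 0.7433
After component 4 (R=0.9401): product = 0.6988
After component 5 (R=0.915): product = 0.6394
After component 6 (R=0.943): product = 0.603
R_sys = 0.603

0.603


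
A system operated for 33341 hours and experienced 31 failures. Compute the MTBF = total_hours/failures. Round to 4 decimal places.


total_hours = 33341
failures = 31
MTBF = 33341 / 31
MTBF = 1075.5161

1075.5161


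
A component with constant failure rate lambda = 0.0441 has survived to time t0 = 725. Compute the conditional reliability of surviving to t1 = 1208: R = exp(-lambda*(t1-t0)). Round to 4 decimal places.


lambda = 0.0441
t0 = 725, t1 = 1208
t1 - t0 = 483
lambda * (t1-t0) = 0.0441 * 483 = 21.3003
R = exp(-21.3003)
R = 0.0

0.0


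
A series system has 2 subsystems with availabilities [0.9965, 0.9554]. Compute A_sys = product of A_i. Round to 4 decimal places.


Subsystems: [0.9965, 0.9554]
After subsystem 1 (A=0.9965): product = 0.9965
After subsystem 2 (A=0.9554): product = 0.9521
A_sys = 0.9521

0.9521


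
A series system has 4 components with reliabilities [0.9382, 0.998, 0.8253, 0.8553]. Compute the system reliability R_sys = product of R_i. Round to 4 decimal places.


Components: [0.9382, 0.998, 0.8253, 0.8553]
After component 1 (R=0.9382): product = 0.9382
After component 2 (R=0.998): product = 0.9363
After component 3 (R=0.8253): product = 0.7727
After component 4 (R=0.8553): product = 0.6609
R_sys = 0.6609

0.6609


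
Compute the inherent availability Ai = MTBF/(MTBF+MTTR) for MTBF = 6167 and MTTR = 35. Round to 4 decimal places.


MTBF = 6167
MTTR = 35
MTBF + MTTR = 6202
Ai = 6167 / 6202
Ai = 0.9944

0.9944


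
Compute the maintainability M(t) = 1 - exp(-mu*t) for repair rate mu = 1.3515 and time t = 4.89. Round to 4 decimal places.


mu = 1.3515, t = 4.89
mu * t = 1.3515 * 4.89 = 6.6088
exp(-6.6088) = 0.0013
M(t) = 1 - 0.0013
M(t) = 0.9987

0.9987


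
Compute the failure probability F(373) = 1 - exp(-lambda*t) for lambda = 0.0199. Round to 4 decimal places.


lambda = 0.0199, t = 373
lambda * t = 7.4227
exp(-7.4227) = 0.0006
F(t) = 1 - 0.0006
F(t) = 0.9994

0.9994


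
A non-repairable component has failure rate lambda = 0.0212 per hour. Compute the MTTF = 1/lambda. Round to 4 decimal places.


lambda = 0.0212
MTTF = 1 / 0.0212
MTTF = 47.1698

47.1698


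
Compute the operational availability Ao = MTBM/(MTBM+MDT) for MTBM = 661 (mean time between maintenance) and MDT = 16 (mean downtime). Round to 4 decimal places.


MTBM = 661
MDT = 16
MTBM + MDT = 677
Ao = 661 / 677
Ao = 0.9764

0.9764


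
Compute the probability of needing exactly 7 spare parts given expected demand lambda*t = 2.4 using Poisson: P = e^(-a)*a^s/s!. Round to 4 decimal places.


a = 2.4, s = 7
e^(-a) = e^(-2.4) = 0.0907
a^s = 2.4^7 = 458.6471
s! = 5040
P = 0.0907 * 458.6471 / 5040
P = 0.0083

0.0083


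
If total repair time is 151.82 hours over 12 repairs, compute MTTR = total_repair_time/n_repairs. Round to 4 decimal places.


total_repair_time = 151.82
n_repairs = 12
MTTR = 151.82 / 12
MTTR = 12.6517

12.6517


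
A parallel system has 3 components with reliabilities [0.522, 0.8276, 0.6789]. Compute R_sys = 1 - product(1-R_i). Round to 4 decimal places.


Components: [0.522, 0.8276, 0.6789]
(1 - 0.522) = 0.478, running product = 0.478
(1 - 0.8276) = 0.1724, running product = 0.0824
(1 - 0.6789) = 0.3211, running product = 0.0265
Product of (1-R_i) = 0.0265
R_sys = 1 - 0.0265 = 0.9735

0.9735


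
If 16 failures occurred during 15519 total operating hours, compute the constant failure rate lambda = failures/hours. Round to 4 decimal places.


failures = 16
total_hours = 15519
lambda = 16 / 15519
lambda = 0.001

0.001


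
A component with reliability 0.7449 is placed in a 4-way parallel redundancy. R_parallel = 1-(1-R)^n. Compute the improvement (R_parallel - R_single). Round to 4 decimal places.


R_single = 0.7449, n = 4
1 - R_single = 0.2551
(1 - R_single)^n = 0.2551^4 = 0.0042
R_parallel = 1 - 0.0042 = 0.9958
Improvement = 0.9958 - 0.7449
Improvement = 0.2509

0.2509


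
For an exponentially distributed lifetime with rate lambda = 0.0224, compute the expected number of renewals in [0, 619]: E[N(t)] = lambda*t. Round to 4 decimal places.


lambda = 0.0224
t = 619
E[N(t)] = lambda * t
E[N(t)] = 0.0224 * 619
E[N(t)] = 13.8656

13.8656


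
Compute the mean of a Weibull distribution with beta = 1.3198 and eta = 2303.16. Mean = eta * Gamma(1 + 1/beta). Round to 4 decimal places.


beta = 1.3198, eta = 2303.16
1/beta = 0.7577
1 + 1/beta = 1.7577
Gamma(1.7577) = 0.9208
Mean = 2303.16 * 0.9208
Mean = 2120.8283

2120.8283


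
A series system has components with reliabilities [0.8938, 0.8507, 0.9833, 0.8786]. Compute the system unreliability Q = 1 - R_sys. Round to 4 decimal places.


Components: [0.8938, 0.8507, 0.9833, 0.8786]
After component 1: product = 0.8938
After component 2: product = 0.7604
After component 3: product = 0.7477
After component 4: product = 0.6569
R_sys = 0.6569
Q = 1 - 0.6569 = 0.3431

0.3431


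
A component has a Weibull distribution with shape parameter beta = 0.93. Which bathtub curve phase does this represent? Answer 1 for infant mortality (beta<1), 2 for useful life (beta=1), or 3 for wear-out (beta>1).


beta = 0.93
Compare beta to 1:
beta < 1 => infant mortality (phase 1)
beta = 1 => useful life (phase 2)
beta > 1 => wear-out (phase 3)
Since beta = 0.93, this is infant mortality (decreasing failure rate)
Phase = 1

1


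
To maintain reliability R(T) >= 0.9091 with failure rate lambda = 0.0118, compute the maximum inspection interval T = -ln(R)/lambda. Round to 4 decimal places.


R_target = 0.9091
lambda = 0.0118
-ln(0.9091) = 0.0953
T = 0.0953 / 0.0118
T = 8.0763

8.0763


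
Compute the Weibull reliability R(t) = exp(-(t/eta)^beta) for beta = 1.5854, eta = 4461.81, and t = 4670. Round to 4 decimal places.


beta = 1.5854, eta = 4461.81, t = 4670
t/eta = 4670 / 4461.81 = 1.0467
(t/eta)^beta = 1.0467^1.5854 = 1.075
R(t) = exp(-1.075)
R(t) = 0.3413

0.3413


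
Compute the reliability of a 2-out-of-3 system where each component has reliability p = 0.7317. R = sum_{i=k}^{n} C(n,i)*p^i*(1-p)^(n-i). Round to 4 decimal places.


k = 2, n = 3, p = 0.7317
i=2: C(3,2)=3 * 0.7317^2 * 0.2683^1 = 0.4309
i=3: C(3,3)=1 * 0.7317^3 * 0.2683^0 = 0.3917
R = sum of terms = 0.8227

0.8227


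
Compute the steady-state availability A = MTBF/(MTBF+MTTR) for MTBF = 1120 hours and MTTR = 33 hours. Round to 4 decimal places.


MTBF = 1120
MTTR = 33
MTBF + MTTR = 1153
A = 1120 / 1153
A = 0.9714

0.9714


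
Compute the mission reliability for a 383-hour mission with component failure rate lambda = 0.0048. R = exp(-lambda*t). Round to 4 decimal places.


lambda = 0.0048
mission_time = 383
lambda * t = 0.0048 * 383 = 1.8384
R = exp(-1.8384)
R = 0.1591

0.1591


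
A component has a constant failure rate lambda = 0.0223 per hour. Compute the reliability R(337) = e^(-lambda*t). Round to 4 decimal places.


lambda = 0.0223
t = 337
lambda * t = 7.5151
R(t) = e^(-7.5151)
R(t) = 0.0005

0.0005


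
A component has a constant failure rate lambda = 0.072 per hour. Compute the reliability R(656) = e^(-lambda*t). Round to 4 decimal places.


lambda = 0.072
t = 656
lambda * t = 47.232
R(t) = e^(-47.232)
R(t) = 0.0

0.0


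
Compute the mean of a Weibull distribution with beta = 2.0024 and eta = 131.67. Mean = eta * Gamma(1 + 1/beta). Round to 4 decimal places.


beta = 2.0024, eta = 131.67
1/beta = 0.4994
1 + 1/beta = 1.4994
Gamma(1.4994) = 0.8862
Mean = 131.67 * 0.8862
Mean = 116.687

116.687


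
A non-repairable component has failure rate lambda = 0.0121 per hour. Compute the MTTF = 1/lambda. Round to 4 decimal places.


lambda = 0.0121
MTTF = 1 / 0.0121
MTTF = 82.6446

82.6446


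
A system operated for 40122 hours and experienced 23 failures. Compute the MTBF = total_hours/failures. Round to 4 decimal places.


total_hours = 40122
failures = 23
MTBF = 40122 / 23
MTBF = 1744.4348

1744.4348


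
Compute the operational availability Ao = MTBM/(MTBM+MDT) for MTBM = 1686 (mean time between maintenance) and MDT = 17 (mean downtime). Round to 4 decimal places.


MTBM = 1686
MDT = 17
MTBM + MDT = 1703
Ao = 1686 / 1703
Ao = 0.99

0.99


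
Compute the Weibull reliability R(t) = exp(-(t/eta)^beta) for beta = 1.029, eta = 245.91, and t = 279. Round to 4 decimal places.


beta = 1.029, eta = 245.91, t = 279
t/eta = 279 / 245.91 = 1.1346
(t/eta)^beta = 1.1346^1.029 = 1.1387
R(t) = exp(-1.1387)
R(t) = 0.3202

0.3202


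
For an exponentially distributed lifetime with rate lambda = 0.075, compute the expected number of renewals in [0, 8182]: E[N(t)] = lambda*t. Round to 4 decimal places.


lambda = 0.075
t = 8182
E[N(t)] = lambda * t
E[N(t)] = 0.075 * 8182
E[N(t)] = 613.65

613.65


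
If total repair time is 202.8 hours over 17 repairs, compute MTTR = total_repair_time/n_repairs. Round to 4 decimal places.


total_repair_time = 202.8
n_repairs = 17
MTTR = 202.8 / 17
MTTR = 11.9294

11.9294


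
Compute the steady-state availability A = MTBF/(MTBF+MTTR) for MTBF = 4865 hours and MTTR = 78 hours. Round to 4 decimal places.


MTBF = 4865
MTTR = 78
MTBF + MTTR = 4943
A = 4865 / 4943
A = 0.9842

0.9842


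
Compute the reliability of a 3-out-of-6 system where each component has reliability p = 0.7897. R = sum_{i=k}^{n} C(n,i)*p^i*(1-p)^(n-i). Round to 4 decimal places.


k = 3, n = 6, p = 0.7897
i=3: C(6,3)=20 * 0.7897^3 * 0.2103^3 = 0.0916
i=4: C(6,4)=15 * 0.7897^4 * 0.2103^2 = 0.258
i=5: C(6,5)=6 * 0.7897^5 * 0.2103^1 = 0.3875
i=6: C(6,6)=1 * 0.7897^6 * 0.2103^0 = 0.2425
R = sum of terms = 0.9797

0.9797


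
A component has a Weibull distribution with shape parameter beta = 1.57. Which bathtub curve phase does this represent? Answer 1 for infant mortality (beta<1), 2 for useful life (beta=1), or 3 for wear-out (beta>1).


beta = 1.57
Compare beta to 1:
beta < 1 => infant mortality (phase 1)
beta = 1 => useful life (phase 2)
beta > 1 => wear-out (phase 3)
Since beta = 1.57, this is wear-out (increasing failure rate)
Phase = 3

3


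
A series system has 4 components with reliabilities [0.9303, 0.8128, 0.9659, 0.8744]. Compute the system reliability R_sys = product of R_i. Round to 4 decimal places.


Components: [0.9303, 0.8128, 0.9659, 0.8744]
After component 1 (R=0.9303): product = 0.9303
After component 2 (R=0.8128): product = 0.7561
After component 3 (R=0.9659): product = 0.7304
After component 4 (R=0.8744): product = 0.6386
R_sys = 0.6386

0.6386


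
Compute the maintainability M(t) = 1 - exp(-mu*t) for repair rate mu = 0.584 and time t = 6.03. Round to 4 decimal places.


mu = 0.584, t = 6.03
mu * t = 0.584 * 6.03 = 3.5215
exp(-3.5215) = 0.0296
M(t) = 1 - 0.0296
M(t) = 0.9704

0.9704


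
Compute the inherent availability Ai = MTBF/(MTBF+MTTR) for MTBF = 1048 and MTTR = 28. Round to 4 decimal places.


MTBF = 1048
MTTR = 28
MTBF + MTTR = 1076
Ai = 1048 / 1076
Ai = 0.974

0.974


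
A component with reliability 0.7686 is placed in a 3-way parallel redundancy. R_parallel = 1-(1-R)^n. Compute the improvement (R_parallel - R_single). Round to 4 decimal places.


R_single = 0.7686, n = 3
1 - R_single = 0.2314
(1 - R_single)^n = 0.2314^3 = 0.0124
R_parallel = 1 - 0.0124 = 0.9876
Improvement = 0.9876 - 0.7686
Improvement = 0.219

0.219


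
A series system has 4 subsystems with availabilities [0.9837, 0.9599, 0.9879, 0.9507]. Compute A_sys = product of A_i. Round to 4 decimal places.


Subsystems: [0.9837, 0.9599, 0.9879, 0.9507]
After subsystem 1 (A=0.9837): product = 0.9837
After subsystem 2 (A=0.9599): product = 0.9443
After subsystem 3 (A=0.9879): product = 0.9328
After subsystem 4 (A=0.9507): product = 0.8868
A_sys = 0.8868

0.8868


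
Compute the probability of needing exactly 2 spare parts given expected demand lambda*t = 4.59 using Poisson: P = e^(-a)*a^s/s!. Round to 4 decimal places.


a = 4.59, s = 2
e^(-a) = e^(-4.59) = 0.0102
a^s = 4.59^2 = 21.0681
s! = 2
P = 0.0102 * 21.0681 / 2
P = 0.107

0.107


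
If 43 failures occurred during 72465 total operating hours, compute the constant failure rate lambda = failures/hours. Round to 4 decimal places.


failures = 43
total_hours = 72465
lambda = 43 / 72465
lambda = 0.0006

0.0006


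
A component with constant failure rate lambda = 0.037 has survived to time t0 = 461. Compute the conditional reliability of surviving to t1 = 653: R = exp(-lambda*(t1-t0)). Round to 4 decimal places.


lambda = 0.037
t0 = 461, t1 = 653
t1 - t0 = 192
lambda * (t1-t0) = 0.037 * 192 = 7.104
R = exp(-7.104)
R = 0.0008

0.0008
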